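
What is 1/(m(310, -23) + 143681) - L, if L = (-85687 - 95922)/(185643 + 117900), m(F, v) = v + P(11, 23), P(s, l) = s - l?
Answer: 8695903319/14534245926 ≈ 0.59830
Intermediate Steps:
m(F, v) = -12 + v (m(F, v) = v + (11 - 1*23) = v + (11 - 23) = v - 12 = -12 + v)
L = -181609/303543 ≈ -0.59830
1/(m(310, -23) + 143681) - L = 1/((-12 - 23) + 143681) - 1*(-181609/303543) = 1/(-35 + 143681) + 181609/303543 = 1/143646 + 181609/303543 = 8695903319/14534245926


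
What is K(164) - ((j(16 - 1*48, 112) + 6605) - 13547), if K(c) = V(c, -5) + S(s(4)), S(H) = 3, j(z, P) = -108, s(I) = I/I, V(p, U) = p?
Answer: 7217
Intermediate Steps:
s(I) = 1
K(c) = 3 + c (K(c) = c + 3 = 3 + c)
K(164) - ((j(16 - 1*48, 112) + 6605) - 13547) = (3 + 164) - ((-108 + 6605) - 13547) = 167 - (6497 - 13547) = 167 - 1*(-7050) = 167 + 7050 = 7217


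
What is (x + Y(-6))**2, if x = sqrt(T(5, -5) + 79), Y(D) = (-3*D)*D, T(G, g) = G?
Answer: 11748 - 432*sqrt(21) ≈ 9768.3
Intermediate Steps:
Y(D) = -3*D**2
x = 2*sqrt(21) (x = sqrt(5 + 79) = sqrt(84) = 2*sqrt(21) ≈ 9.1651)
(x + Y(-6))**2 = (2*sqrt(21) - 3*(-6)**2)**2 = (2*sqrt(21) - 3*36)**2 = (2*sqrt(21) - 108)**2 = (-108 + 2*sqrt(21))**2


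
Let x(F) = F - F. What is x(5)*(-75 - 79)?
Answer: 0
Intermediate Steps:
x(F) = 0
x(5)*(-75 - 79) = 0*(-75 - 79) = 0*(-154) = 0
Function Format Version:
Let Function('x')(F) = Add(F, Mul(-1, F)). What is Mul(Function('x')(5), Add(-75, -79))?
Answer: 0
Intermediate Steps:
Function('x')(F) = 0
Mul(Function('x')(5), Add(-75, -79)) = Mul(0, Add(-75, -79)) = Mul(0, -154) = 0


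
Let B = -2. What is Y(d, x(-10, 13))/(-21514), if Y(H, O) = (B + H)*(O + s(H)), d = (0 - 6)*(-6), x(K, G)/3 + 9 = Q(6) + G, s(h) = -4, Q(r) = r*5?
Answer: -1666/10757 ≈ -0.15488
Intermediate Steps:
Q(r) = 5*r
x(K, G) = 63 + 3*G (x(K, G) = -27 + 3*(5*6 + G) = -27 + 3*(30 + G) = -27 + (90 + 3*G) = 63 + 3*G)
d = 36 (d = -6*(-6) = 36)
Y(H, O) = (-4 + O)*(-2 + H) (Y(H, O) = (-2 + H)*(O - 4) = (-2 + H)*(-4 + O) = (-4 + O)*(-2 + H))
Y(d, x(-10, 13))/(-21514) = (8 - 4*36 - 2*(63 + 3*13) + 36*(63 + 3*13))/(-21514) = (8 - 144 - 2*(63 + 39) + 36*(63 + 39))*(-1/21514) = (8 - 144 - 2*102 + 36*102)*(-1/21514) = (8 - 144 - 204 + 3672)*(-1/21514) = 3332*(-1/21514) = -1666/10757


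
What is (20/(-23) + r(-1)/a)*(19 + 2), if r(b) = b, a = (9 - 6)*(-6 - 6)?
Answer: -4879/276 ≈ -17.678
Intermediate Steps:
a = -36 (a = 3*(-12) = -36)
(20/(-23) + r(-1)/a)*(19 + 2) = (20/(-23) - 1/(-36))*(19 + 2) = (20*(-1/23) - 1*(-1/36))*21 = (-20/23 + 1/36)*21 = -697/828*21 = -4879/276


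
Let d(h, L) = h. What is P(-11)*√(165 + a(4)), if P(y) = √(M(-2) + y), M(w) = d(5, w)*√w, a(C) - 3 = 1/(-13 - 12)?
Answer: √(-46189 + 20995*I*√2)/5 ≈ 13.206 + 44.966*I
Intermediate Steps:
a(C) = 74/25 (a(C) = 3 + 1/(-13 - 12) = 3 + 1/(-25) = 3 - 1/25 = 74/25)
M(w) = 5*√w
P(y) = √(y + 5*I*√2) (P(y) = √(5*√(-2) + y) = √(5*(I*√2) + y) = √(5*I*√2 + y) = √(y + 5*I*√2))
P(-11)*√(165 + a(4)) = √(-11 + 5*I*√2)*√(165 + 74/25) = √(-11 + 5*I*√2)*√(4199/25) = √(-11 + 5*I*√2)*(√4199/5) = √4199*√(-11 + 5*I*√2)/5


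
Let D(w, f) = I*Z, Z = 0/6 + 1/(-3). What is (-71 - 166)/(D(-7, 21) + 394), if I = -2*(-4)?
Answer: -711/1174 ≈ -0.60562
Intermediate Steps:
I = 8
Z = -⅓ (Z = 0*(⅙) + 1*(-⅓) = 0 - ⅓ = -⅓ ≈ -0.33333)
D(w, f) = -8/3 (D(w, f) = 8*(-⅓) = -8/3)
(-71 - 166)/(D(-7, 21) + 394) = (-71 - 166)/(-8/3 + 394) = -237/1174/3 = -237*3/1174 = -711/1174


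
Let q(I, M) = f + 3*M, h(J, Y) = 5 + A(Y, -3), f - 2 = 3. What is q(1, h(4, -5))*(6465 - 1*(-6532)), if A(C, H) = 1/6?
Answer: 532877/2 ≈ 2.6644e+5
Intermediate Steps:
f = 5 (f = 2 + 3 = 5)
A(C, H) = ⅙
h(J, Y) = 31/6 (h(J, Y) = 5 + ⅙ = 31/6)
q(I, M) = 5 + 3*M
q(1, h(4, -5))*(6465 - 1*(-6532)) = (5 + 3*(31/6))*(6465 - 1*(-6532)) = (5 + 31/2)*(6465 + 6532) = (41/2)*12997 = 532877/2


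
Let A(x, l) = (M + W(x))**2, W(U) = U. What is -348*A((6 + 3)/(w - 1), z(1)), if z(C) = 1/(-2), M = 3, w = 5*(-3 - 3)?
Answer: -2455488/961 ≈ -2555.1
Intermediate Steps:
w = -30 (w = 5*(-6) = -30)
z(C) = -1/2
A(x, l) = (3 + x)**2
-348*A((6 + 3)/(w - 1), z(1)) = -348*(3 + (6 + 3)/(-30 - 1))**2 = -348*(3 + 9/(-31))**2 = -348*(3 + 9*(-1/31))**2 = -348*(3 - 9/31)**2 = -348*(84/31)**2 = -348*7056/961 = -2455488/961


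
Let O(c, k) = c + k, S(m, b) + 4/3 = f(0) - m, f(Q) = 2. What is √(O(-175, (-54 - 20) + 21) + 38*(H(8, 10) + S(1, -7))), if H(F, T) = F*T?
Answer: √25194/3 ≈ 52.909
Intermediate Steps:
S(m, b) = ⅔ - m (S(m, b) = -4/3 + (2 - m) = ⅔ - m)
√(O(-175, (-54 - 20) + 21) + 38*(H(8, 10) + S(1, -7))) = √((-175 + ((-54 - 20) + 21)) + 38*(8*10 + (⅔ - 1*1))) = √((-175 + (-74 + 21)) + 38*(80 + (⅔ - 1))) = √((-175 - 53) + 38*(80 - ⅓)) = √(-228 + 38*(239/3)) = √(-228 + 9082/3) = √(8398/3) = √25194/3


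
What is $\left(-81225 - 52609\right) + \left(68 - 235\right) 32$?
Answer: $-139178$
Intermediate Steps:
$\left(-81225 - 52609\right) + \left(68 - 235\right) 32 = -133834 - 5344 = -139178$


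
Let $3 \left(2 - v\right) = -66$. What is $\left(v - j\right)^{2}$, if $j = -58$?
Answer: $6724$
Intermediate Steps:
$v = 24$ ($v = 2 - -22 = 2 + 22 = 24$)
$\left(v - j\right)^{2} = \left(24 - -58\right)^{2} = \left(24 + 58\right)^{2} = 82^{2} = 6724$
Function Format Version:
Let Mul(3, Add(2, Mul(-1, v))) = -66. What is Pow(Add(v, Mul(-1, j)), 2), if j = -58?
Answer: 6724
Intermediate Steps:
v = 24 (v = Add(2, Mul(Rational(-1, 3), -66)) = Add(2, 22) = 24)
Pow(Add(v, Mul(-1, j)), 2) = Pow(Add(24, Mul(-1, -58)), 2) = Pow(Add(24, 58), 2) = Pow(82, 2) = 6724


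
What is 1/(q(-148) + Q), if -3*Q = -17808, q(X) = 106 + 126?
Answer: 1/6168 ≈ 0.00016213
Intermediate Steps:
q(X) = 232
Q = 5936 (Q = -⅓*(-17808) = 5936)
1/(q(-148) + Q) = 1/(232 + 5936) = 1/6168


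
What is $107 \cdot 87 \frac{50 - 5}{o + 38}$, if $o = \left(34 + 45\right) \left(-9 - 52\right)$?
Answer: $- \frac{418905}{4781} \approx -87.619$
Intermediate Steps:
$o = -4819$ ($o = 79 \left(-61\right) = -4819$)
$107 \cdot 87 \frac{50 - 5}{o + 38} = 107 \cdot 87 \frac{50 - 5}{-4819 + 38} = 9309 \frac{45}{-4781} = 9309 \cdot 45 \left(- \frac{1}{4781}\right) = 9309 \left(- \frac{45}{4781}\right) = - \frac{418905}{4781}$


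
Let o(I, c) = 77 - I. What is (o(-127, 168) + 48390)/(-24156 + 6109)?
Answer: -48594/18047 ≈ -2.6926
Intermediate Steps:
(o(-127, 168) + 48390)/(-24156 + 6109) = ((77 - 1*(-127)) + 48390)/(-24156 + 6109) = ((77 + 127) + 48390)/(-18047) = (204 + 48390)*(-1/18047) = 48594*(-1/18047) = -48594/18047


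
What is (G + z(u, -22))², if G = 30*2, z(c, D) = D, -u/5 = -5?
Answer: 1444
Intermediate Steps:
u = 25 (u = -5*(-5) = 25)
G = 60
(G + z(u, -22))² = (60 - 22)² = 38² = 1444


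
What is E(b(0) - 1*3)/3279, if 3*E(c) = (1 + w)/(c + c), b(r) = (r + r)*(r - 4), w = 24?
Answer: -25/59022 ≈ -0.00042357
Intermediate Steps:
b(r) = 2*r*(-4 + r) (b(r) = (2*r)*(-4 + r) = 2*r*(-4 + r))
E(c) = 25/(6*c) (E(c) = ((1 + 24)/(c + c))/3 = (25/((2*c)))/3 = (25*(1/(2*c)))/3 = (25/(2*c))/3 = 25/(6*c))
E(b(0) - 1*3)/3279 = (25/(6*(2*0*(-4 + 0) - 1*3)))/3279 = (25/(6*(2*0*(-4) - 3)))*(1/3279) = (25/(6*(0 - 3)))*(1/3279) = ((25/6)/(-3))*(1/3279) = ((25/6)*(-⅓))*(1/3279) = -25/18*1/3279 = -25/59022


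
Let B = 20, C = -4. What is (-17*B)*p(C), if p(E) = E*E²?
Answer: 21760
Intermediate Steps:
p(E) = E³
(-17*B)*p(C) = -17*20*(-4)³ = -340*(-64) = 21760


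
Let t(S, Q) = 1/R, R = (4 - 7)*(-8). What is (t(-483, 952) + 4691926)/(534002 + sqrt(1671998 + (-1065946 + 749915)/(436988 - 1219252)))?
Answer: 5879882404508448350/669202908476620659 - 112606225*sqrt(255789407497363698)/2676811633906482636 ≈ 8.7651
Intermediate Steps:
R = 24 (R = -3*(-8) = 24)
t(S, Q) = 1/24
(t(-483, 952) + 4691926)/(534002 + sqrt(1671998 + (-1065946 + 749915)/(436988 - 1219252))) = (1/24 + 4691926)/(534002 + sqrt(1671998 + (-1065946 + 749915)/(436988 - 1219252))) = 112606225/(24*(534002 + sqrt(1671998 - 316031/(-782264)))) = 112606225/(24*(534002 + sqrt(1671998 - 316031*(-1/782264)))) = 112606225/(24*(534002 + sqrt(1671998 + 316031/782264))) = 112606225/(24*(534002 + sqrt(1307944159503/782264))) = 112606225/(24*(534002 + sqrt(255789407497363698)/391132))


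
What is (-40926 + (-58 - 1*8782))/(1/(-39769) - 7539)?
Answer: 989572027/149909246 ≈ 6.6011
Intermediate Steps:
(-40926 + (-58 - 1*8782))/(1/(-39769) - 7539) = (-40926 + (-58 - 8782))/(-1/39769 - 7539) = (-40926 - 8840)/(-299818492/39769) = -49766*(-39769/299818492) = 989572027/149909246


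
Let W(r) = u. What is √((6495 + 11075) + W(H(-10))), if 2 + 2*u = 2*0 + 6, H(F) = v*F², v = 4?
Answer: 2*√4393 ≈ 132.56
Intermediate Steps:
H(F) = 4*F²
u = 2 (u = -1 + (2*0 + 6)/2 = -1 + (0 + 6)/2 = -1 + (½)*6 = -1 + 3 = 2)
W(r) = 2
√((6495 + 11075) + W(H(-10))) = √((6495 + 11075) + 2) = √(17570 + 2) = √17572 = 2*√4393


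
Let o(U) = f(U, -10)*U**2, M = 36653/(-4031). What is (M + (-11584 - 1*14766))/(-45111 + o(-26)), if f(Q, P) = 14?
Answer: 106253503/143693057 ≈ 0.73945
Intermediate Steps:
M = -36653/4031 (M = 36653*(-1/4031) = -36653/4031 ≈ -9.0928)
o(U) = 14*U**2
(M + (-11584 - 1*14766))/(-45111 + o(-26)) = (-36653/4031 + (-11584 - 1*14766))/(-45111 + 14*(-26)**2) = (-36653/4031 + (-11584 - 14766))/(-45111 + 14*676) = (-36653/4031 - 26350)/(-45111 + 9464) = -106253503/4031/(-35647) = -106253503/4031*(-1/35647) = 106253503/143693057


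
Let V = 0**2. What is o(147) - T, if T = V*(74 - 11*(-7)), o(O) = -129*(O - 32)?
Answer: -14835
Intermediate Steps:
V = 0
o(O) = 4128 - 129*O (o(O) = -129*(-32 + O) = 4128 - 129*O)
T = 0 (T = 0*(74 - 11*(-7)) = 0*(74 + 77) = 0*151 = 0)
o(147) - T = (4128 - 129*147) - 1*0 = (4128 - 18963) + 0 = -14835 + 0 = -14835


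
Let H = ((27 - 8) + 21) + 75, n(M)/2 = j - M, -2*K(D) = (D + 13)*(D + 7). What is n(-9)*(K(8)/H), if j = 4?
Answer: -819/23 ≈ -35.609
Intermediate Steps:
K(D) = -(7 + D)*(13 + D)/2 (K(D) = -(D + 13)*(D + 7)/2 = -(13 + D)*(7 + D)/2 = -(7 + D)*(13 + D)/2)
n(M) = 8 - 2*M (n(M) = 2*(4 - M) = 8 - 2*M)
H = 115 (H = (19 + 21) + 75 = 40 + 75 = 115)
n(-9)*(K(8)/H) = (8 - 2*(-9))*((-91/2 - 10*8 - ½*8²)/115) = (8 + 18)*((-91/2 - 80 - ½*64)*(1/115)) = 26*((-91/2 - 80 - 32)*(1/115)) = 26*(-315/2*1/115) = 26*(-63/46) = -819/23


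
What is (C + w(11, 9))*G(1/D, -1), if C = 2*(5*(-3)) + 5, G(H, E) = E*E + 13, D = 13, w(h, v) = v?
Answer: -224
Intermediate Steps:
G(H, E) = 13 + E² (G(H, E) = E² + 13 = 13 + E²)
C = -25 (C = 2*(-15) + 5 = -30 + 5 = -25)
(C + w(11, 9))*G(1/D, -1) = (-25 + 9)*(13 + (-1)²) = -16*(13 + 1) = -16*14 = -224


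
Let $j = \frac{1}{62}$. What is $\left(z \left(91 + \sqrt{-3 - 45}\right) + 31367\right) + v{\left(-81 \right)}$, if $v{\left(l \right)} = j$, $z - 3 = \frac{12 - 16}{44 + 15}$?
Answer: $\frac{115716611}{3658} + \frac{692 i \sqrt{3}}{59} \approx 31634.0 + 20.315 i$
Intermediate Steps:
$z = \frac{173}{59}$ ($z = 3 + \frac{12 - 16}{44 + 15} = 3 - \frac{4}{59} = \frac{173}{59} \approx 2.9322$)
$j = \frac{1}{62} \approx 0.016129$
$v{\left(l \right)} = \frac{1}{62}$
$\left(z \left(91 + \sqrt{-3 - 45}\right) + 31367\right) + v{\left(-81 \right)} = \left(\frac{173 \left(91 + \sqrt{-3 - 45}\right)}{59} + 31367\right) + \frac{1}{62} = \left(\frac{173 \left(91 + \sqrt{-48}\right)}{59} + 31367\right) + \frac{1}{62} = \left(\frac{173 \left(91 + 4 i \sqrt{3}\right)}{59} + 31367\right) + \frac{1}{62} = \left(\left(\frac{15743}{59} + \frac{692 i \sqrt{3}}{59}\right) + 31367\right) + \frac{1}{62} = \left(\frac{1866396}{59} + \frac{692 i \sqrt{3}}{59}\right) + \frac{1}{62} = \frac{115716611}{3658} + \frac{692 i \sqrt{3}}{59}$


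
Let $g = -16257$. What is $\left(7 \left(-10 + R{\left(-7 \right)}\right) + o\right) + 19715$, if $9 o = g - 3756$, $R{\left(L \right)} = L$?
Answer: $\frac{52117}{3} \approx 17372.0$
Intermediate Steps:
$o = - \frac{6671}{3}$ ($o = \frac{-16257 - 3756}{9} = \frac{1}{9} \left(-20013\right) = - \frac{6671}{3} \approx -2223.7$)
$\left(7 \left(-10 + R{\left(-7 \right)}\right) + o\right) + 19715 = \left(7 \left(-10 - 7\right) - \frac{6671}{3}\right) + 19715 = \left(7 \left(-17\right) - \frac{6671}{3}\right) + 19715 = \left(-119 - \frac{6671}{3}\right) + 19715 = - \frac{7028}{3} + 19715 = \frac{52117}{3}$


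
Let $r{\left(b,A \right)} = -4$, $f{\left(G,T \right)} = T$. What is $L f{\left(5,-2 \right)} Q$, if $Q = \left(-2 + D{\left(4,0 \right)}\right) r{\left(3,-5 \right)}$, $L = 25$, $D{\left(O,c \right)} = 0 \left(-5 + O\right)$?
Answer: $-400$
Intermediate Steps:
$D{\left(O,c \right)} = 0$
$Q = 8$ ($Q = \left(-2 + 0\right) \left(-4\right) = \left(-2\right) \left(-4\right) = 8$)
$L f{\left(5,-2 \right)} Q = 25 \left(-2\right) 8 = \left(-50\right) 8 = -400$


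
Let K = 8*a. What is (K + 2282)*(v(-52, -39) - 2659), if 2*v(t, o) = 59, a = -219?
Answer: -1393635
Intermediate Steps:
v(t, o) = 59/2 (v(t, o) = (½)*59 = 59/2)
K = -1752 (K = 8*(-219) = -1752)
(K + 2282)*(v(-52, -39) - 2659) = (-1752 + 2282)*(59/2 - 2659) = 530*(-5259/2) = -1393635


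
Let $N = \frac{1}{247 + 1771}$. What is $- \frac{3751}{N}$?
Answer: $-7569518$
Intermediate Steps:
$N = \frac{1}{2018} \approx 0.00049554$
$- \frac{3751}{N} = - 3751 \frac{1}{\frac{1}{2018}} = \left(-3751\right) 2018 = -7569518$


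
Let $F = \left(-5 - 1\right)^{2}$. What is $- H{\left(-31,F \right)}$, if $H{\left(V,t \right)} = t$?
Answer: $-36$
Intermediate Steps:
$F = 36$ ($F = \left(-6\right)^{2} = 36$)
$- H{\left(-31,F \right)} = \left(-1\right) 36 = -36$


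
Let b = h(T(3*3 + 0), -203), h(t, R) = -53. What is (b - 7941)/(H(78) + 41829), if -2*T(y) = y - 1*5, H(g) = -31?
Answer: -3997/20899 ≈ -0.19125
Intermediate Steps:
T(y) = 5/2 - y/2 (T(y) = -(y - 1*5)/2 = -(y - 5)/2 = -(-5 + y)/2 = 5/2 - y/2)
b = -53
(b - 7941)/(H(78) + 41829) = (-53 - 7941)/(-31 + 41829) = -7994/41798 = -7994*1/41798 = -3997/20899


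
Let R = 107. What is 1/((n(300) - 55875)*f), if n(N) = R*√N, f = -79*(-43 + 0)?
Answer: -745/141250925363 - 214*√3/2118763880445 ≈ -5.4492e-9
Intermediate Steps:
f = 3397 (f = -79*(-43) = 3397)
n(N) = 107*√N
1/((n(300) - 55875)*f) = 1/(107*√300 - 55875*3397) = (1/3397)/(107*(10*√3) - 55875) = (1/3397)/(1070*√3 - 55875) = (1/3397)/(-55875 + 1070*√3) = 1/(3397*(-55875 + 1070*√3))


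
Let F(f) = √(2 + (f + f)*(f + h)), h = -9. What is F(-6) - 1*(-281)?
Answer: 281 + √182 ≈ 294.49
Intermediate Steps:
F(f) = √(2 + 2*f*(-9 + f)) (F(f) = √(2 + (f + f)*(f - 9)) = √(2 + (2*f)*(-9 + f)) = √(2 + 2*f*(-9 + f)))
F(-6) - 1*(-281) = √(2 - 18*(-6) + 2*(-6)²) - 1*(-281) = √(2 + 108 + 2*36) + 281 = √(2 + 108 + 72) + 281 = √182 + 281 = 281 + √182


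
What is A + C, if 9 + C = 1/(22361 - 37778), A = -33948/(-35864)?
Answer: -1113224285/138228822 ≈ -8.0535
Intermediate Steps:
A = 8487/8966 (A = -33948*(-1/35864) = 8487/8966 ≈ 0.94658)
C = -138754/15417 (C = -9 + 1/(22361 - 37778) = -9 + 1/(-15417) = -9 - 1/15417 = -138754/15417 ≈ -9.0001)
A + C = 8487/8966 - 138754/15417 = -1113224285/138228822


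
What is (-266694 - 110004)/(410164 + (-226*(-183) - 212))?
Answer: -188349/225655 ≈ -0.83468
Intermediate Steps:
(-266694 - 110004)/(410164 + (-226*(-183) - 212)) = -376698/(410164 + (41358 - 212)) = -376698/(410164 + 41146) = -376698/451310 = -376698*1/451310 = -188349/225655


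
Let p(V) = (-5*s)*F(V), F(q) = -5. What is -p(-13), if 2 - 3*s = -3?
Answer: -125/3 ≈ -41.667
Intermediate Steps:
s = 5/3 (s = ⅔ - ⅓*(-3) = ⅔ + 1 = 5/3 ≈ 1.6667)
p(V) = 125/3 (p(V) = -5*5/3*(-5) = -25/3*(-5) = 125/3)
-p(-13) = -1*125/3 = -125/3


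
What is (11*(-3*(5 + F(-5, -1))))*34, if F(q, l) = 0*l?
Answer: -5610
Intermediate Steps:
F(q, l) = 0
(11*(-3*(5 + F(-5, -1))))*34 = (11*(-3*(5 + 0)))*34 = (11*(-3*5))*34 = (11*(-15))*34 = -165*34 = -5610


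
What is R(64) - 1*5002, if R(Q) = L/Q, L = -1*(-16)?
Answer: -20007/4 ≈ -5001.8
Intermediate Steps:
L = 16
R(Q) = 16/Q
R(64) - 1*5002 = 16/64 - 1*5002 = 16*(1/64) - 5002 = ¼ - 5002 = -20007/4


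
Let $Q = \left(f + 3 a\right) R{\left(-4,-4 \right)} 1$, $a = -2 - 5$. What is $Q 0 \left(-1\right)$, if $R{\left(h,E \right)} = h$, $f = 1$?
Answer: $0$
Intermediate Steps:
$a = -7$ ($a = -2 - 5 = -7$)
$Q = 80$ ($Q = \left(1 + 3 \left(-7\right)\right) \left(-4\right) 1 = \left(1 - 21\right) \left(-4\right) 1 = \left(-20\right) \left(-4\right) 1 = 80 \cdot 1 = 80$)
$Q 0 \left(-1\right) = 80 \cdot 0 \left(-1\right) = 80 \cdot 0 = 0$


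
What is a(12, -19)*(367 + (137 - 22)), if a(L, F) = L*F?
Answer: -109896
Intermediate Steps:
a(L, F) = F*L
a(12, -19)*(367 + (137 - 22)) = (-19*12)*(367 + (137 - 22)) = -228*(367 + 115) = -228*482 = -109896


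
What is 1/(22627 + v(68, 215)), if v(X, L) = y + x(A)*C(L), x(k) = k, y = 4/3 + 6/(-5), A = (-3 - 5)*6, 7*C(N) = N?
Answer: 105/2221049 ≈ 4.7275e-5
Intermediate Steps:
C(N) = N/7
A = -48 (A = -8*6 = -48)
y = 2/15 (y = 4*(⅓) + 6*(-⅕) = 4/3 - 6/5 = 2/15 ≈ 0.13333)
v(X, L) = 2/15 - 48*L/7
1/(22627 + v(68, 215)) = 1/(22627 + (2/15 - 48/7*215)) = 1/(22627 + (2/15 - 10320/7)) = 1/(22627 - 154786/105) = 1/(2221049/105) = 105/2221049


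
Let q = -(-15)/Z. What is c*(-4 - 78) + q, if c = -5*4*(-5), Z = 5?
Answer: -8197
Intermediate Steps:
c = 100 (c = -20*(-5) = 100)
q = 3 (q = -(-15)/5 = -15*(-1/5) = 3)
c*(-4 - 78) + q = 100*(-4 - 78) + 3 = 100*(-82) + 3 = -8200 + 3 = -8197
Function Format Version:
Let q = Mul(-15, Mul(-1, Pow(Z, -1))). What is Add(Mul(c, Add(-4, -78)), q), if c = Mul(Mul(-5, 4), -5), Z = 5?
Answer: -8197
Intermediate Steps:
c = 100 (c = Mul(-20, -5) = 100)
q = 3 (q = Mul(-15, Mul(-1, Pow(5, -1))) = Mul(-15, Mul(-1, Rational(1, 5))) = Mul(-15, Rational(-1, 5)) = 3)
Add(Mul(c, Add(-4, -78)), q) = Add(Mul(100, Add(-4, -78)), 3) = Add(Mul(100, -82), 3) = Add(-8200, 3) = -8197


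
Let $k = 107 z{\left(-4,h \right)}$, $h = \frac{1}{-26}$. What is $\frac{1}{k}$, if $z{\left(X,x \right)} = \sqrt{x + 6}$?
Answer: $\frac{\sqrt{4030}}{16585} \approx 0.0038277$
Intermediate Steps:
$h = - \frac{1}{26} \approx -0.038462$
$z{\left(X,x \right)} = \sqrt{6 + x}$
$k = \frac{107 \sqrt{4030}}{26}$ ($k = 107 \sqrt{6 - \frac{1}{26}} = 107 \sqrt{\frac{155}{26}} = 107 \frac{\sqrt{4030}}{26} = \frac{107 \sqrt{4030}}{26} \approx 261.25$)
$\frac{1}{k} = \frac{1}{\frac{107}{26} \sqrt{4030}} = \frac{\sqrt{4030}}{16585}$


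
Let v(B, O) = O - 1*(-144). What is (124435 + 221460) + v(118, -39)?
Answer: 346000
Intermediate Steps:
v(B, O) = 144 + O (v(B, O) = O + 144 = 144 + O)
(124435 + 221460) + v(118, -39) = (124435 + 221460) + (144 - 39) = 345895 + 105 = 346000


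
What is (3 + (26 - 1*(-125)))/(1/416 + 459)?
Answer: 64064/190945 ≈ 0.33551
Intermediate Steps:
(3 + (26 - 1*(-125)))/(1/416 + 459) = (3 + (26 + 125))/(1/416 + 459) = (3 + 151)/(190945/416) = 154*(416/190945) = 64064/190945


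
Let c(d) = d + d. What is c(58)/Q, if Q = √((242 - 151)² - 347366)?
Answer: -116*I*√339085/339085 ≈ -0.19921*I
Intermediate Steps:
c(d) = 2*d
Q = I*√339085 (Q = √(91² - 347366) = √(8281 - 347366) = √(-339085) = I*√339085 ≈ 582.31*I)
c(58)/Q = (2*58)/((I*√339085)) = 116*(-I*√339085/339085) = -116*I*√339085/339085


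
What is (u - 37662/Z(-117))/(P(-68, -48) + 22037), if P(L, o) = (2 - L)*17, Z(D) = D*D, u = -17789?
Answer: -81183761/105984801 ≈ -0.76599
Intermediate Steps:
Z(D) = D²
P(L, o) = 34 - 17*L
(u - 37662/Z(-117))/(P(-68, -48) + 22037) = (-17789 - 37662/((-117)²))/((34 - 17*(-68)) + 22037) = (-17789 - 37662/13689)/((34 + 1156) + 22037) = (-17789 - 37662*1/13689)/(1190 + 22037) = (-17789 - 12554/4563)/23227 = -81183761/4563*1/23227 = -81183761/105984801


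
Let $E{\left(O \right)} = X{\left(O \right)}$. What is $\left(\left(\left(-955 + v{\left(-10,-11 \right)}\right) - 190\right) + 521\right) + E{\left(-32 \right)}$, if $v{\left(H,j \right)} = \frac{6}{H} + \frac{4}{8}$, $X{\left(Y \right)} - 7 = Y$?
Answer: $- \frac{6491}{10} \approx -649.1$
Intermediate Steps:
$X{\left(Y \right)} = 7 + Y$
$E{\left(O \right)} = 7 + O$
$v{\left(H,j \right)} = \frac{1}{2} + \frac{6}{H}$ ($v{\left(H,j \right)} = \frac{6}{H} + 4 \cdot \frac{1}{8} = \frac{6}{H} + \frac{1}{2} = \frac{1}{2} + \frac{6}{H}$)
$\left(\left(\left(-955 + v{\left(-10,-11 \right)}\right) - 190\right) + 521\right) + E{\left(-32 \right)} = \left(\left(\left(-955 + \frac{12 - 10}{2 \left(-10\right)}\right) - 190\right) + 521\right) + \left(7 - 32\right) = \left(\left(\left(-955 + \frac{1}{2} \left(- \frac{1}{10}\right) 2\right) - 190\right) + 521\right) - 25 = \left(\left(\left(-955 - \frac{1}{10}\right) - 190\right) + 521\right) - 25 = \left(\left(- \frac{9551}{10} - 190\right) + 521\right) - 25 = \left(- \frac{11451}{10} + 521\right) - 25 = - \frac{6241}{10} - 25 = - \frac{6491}{10}$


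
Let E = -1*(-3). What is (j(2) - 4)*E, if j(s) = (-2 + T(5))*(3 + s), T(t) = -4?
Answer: -102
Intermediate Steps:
j(s) = -18 - 6*s (j(s) = (-2 - 4)*(3 + s) = -6*(3 + s) = -18 - 6*s)
E = 3
(j(2) - 4)*E = ((-18 - 6*2) - 4)*3 = ((-18 - 12) - 4)*3 = (-30 - 4)*3 = -34*3 = -102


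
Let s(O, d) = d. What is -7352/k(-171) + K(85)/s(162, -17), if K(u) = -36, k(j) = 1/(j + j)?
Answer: 42744564/17 ≈ 2.5144e+6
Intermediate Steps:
k(j) = 1/(2*j)
-7352/k(-171) + K(85)/s(162, -17) = -7352/((1/2)/(-171)) - 36/(-17) = -7352/((1/2)*(-1/171)) - 36*(-1/17) = -7352/(-1/342) + 36/17 = -7352*(-342) + 36/17 = 2514384 + 36/17 = 42744564/17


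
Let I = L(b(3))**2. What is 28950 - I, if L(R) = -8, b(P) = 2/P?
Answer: 28886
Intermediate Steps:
I = 64 (I = (-8)**2 = 64)
28950 - I = 28950 - 1*64 = 28950 - 64 = 28886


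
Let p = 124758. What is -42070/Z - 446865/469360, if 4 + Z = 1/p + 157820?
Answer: -2252341559462637/1848227834234288 ≈ -1.2186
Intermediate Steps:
Z = 19688808529/124758 (Z = -4 + (1/124758 + 157820) = -4 + 19689307561/124758 = 19688808529/124758 ≈ 1.5782e+5)
-42070/Z - 446865/469360 = -42070/19688808529/124758 - 446865/469360 = -42070*124758/19688808529 - 446865*1/469360 = -5248569060/19688808529 - 89373/93872 = -2252341559462637/1848227834234288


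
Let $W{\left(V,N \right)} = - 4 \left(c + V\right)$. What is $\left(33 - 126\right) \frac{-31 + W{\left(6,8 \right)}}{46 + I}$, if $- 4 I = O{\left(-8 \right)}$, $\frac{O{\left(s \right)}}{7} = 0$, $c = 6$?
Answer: $\frac{7347}{46} \approx 159.72$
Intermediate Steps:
$O{\left(s \right)} = 0$ ($O{\left(s \right)} = 7 \cdot 0 = 0$)
$I = 0$ ($I = \left(- \frac{1}{4}\right) 0 = 0$)
$W{\left(V,N \right)} = -24 - 4 V$ ($W{\left(V,N \right)} = - 4 \left(6 + V\right) = -24 - 4 V$)
$\left(33 - 126\right) \frac{-31 + W{\left(6,8 \right)}}{46 + I} = \left(33 - 126\right) \frac{-31 - 48}{46 + 0} = - 93 \frac{-31 - 48}{46} = - 93 \left(-31 - 48\right) \frac{1}{46} = - 93 \left(\left(-79\right) \frac{1}{46}\right) = \left(-93\right) \left(- \frac{79}{46}\right) = \frac{7347}{46}$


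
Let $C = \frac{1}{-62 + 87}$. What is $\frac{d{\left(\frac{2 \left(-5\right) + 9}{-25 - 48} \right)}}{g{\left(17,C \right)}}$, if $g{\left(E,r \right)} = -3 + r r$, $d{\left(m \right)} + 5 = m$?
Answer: $\frac{113750}{68401} \approx 1.663$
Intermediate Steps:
$d{\left(m \right)} = -5 + m$
$C = \frac{1}{25} \approx 0.04$
$g{\left(E,r \right)} = -3 + r^{2}$
$\frac{d{\left(\frac{2 \left(-5\right) + 9}{-25 - 48} \right)}}{g{\left(17,C \right)}} = \frac{-5 + \frac{2 \left(-5\right) + 9}{-25 - 48}}{-3 + \left(\frac{1}{25}\right)^{2}} = \frac{-5 + \frac{-10 + 9}{-73}}{-3 + \frac{1}{625}} = \frac{-5 - - \frac{1}{73}}{- \frac{1874}{625}} = \left(-5 + \frac{1}{73}\right) \left(- \frac{625}{1874}\right) = \left(- \frac{364}{73}\right) \left(- \frac{625}{1874}\right) = \frac{113750}{68401}$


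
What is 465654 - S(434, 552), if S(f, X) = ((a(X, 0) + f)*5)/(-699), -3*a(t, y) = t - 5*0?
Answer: 325493396/699 ≈ 4.6566e+5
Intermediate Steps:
a(t, y) = -t/3 (a(t, y) = -(t - 5*0)/3 = -(t + 0)/3 = -t/3)
S(f, X) = -5*f/699 + 5*X/2097 (S(f, X) = ((-X/3 + f)*5)/(-699) = ((f - X/3)*5)*(-1/699) = (5*f - 5*X/3)*(-1/699) = -5*f/699 + 5*X/2097)
465654 - S(434, 552) = 465654 - (-5/699*434 + (5/2097)*552) = 465654 - (-2170/699 + 920/699) = 465654 - 1*(-1250/699) = 465654 + 1250/699 = 325493396/699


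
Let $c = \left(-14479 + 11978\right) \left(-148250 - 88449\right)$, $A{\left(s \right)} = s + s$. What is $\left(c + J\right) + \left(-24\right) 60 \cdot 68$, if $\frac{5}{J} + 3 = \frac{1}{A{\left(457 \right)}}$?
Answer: $\frac{1622360286169}{2741} \approx 5.9189 \cdot 10^{8}$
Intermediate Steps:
$A{\left(s \right)} = 2 s$
$c = 591984199$ ($c = \left(-2501\right) \left(-236699\right) = 591984199$)
$J = - \frac{4570}{2741}$ ($J = \frac{5}{-3 + \frac{1}{2 \cdot 457}} = \frac{5}{-3 + \frac{1}{914}} = \frac{5}{- \frac{2741}{914}} = 5 \left(- \frac{914}{2741}\right) = - \frac{4570}{2741} \approx -1.6673$)
$\left(c + J\right) + \left(-24\right) 60 \cdot 68 = \left(591984199 - \frac{4570}{2741}\right) + \left(-24\right) 60 \cdot 68 = \frac{1622628684889}{2741} - 97920 = \frac{1622360286169}{2741}$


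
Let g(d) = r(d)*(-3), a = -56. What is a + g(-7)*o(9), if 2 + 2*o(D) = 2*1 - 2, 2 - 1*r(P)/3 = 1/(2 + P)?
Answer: -181/5 ≈ -36.200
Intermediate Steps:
r(P) = 6 - 3/(2 + P)
o(D) = -1 (o(D) = -1 + (2*1 - 2)/2 = -1 + (2 - 2)/2 = -1 + (1/2)*0 = -1 + 0 = -1)
g(d) = -9*(3 + 2*d)/(2 + d) (g(d) = (3*(3 + 2*d)/(2 + d))*(-3) = -9*(3 + 2*d)/(2 + d))
a + g(-7)*o(9) = -56 + (9*(-3 - 2*(-7))/(2 - 7))*(-1) = -56 + (9*(-3 + 14)/(-5))*(-1) = -56 + (9*(-1/5)*11)*(-1) = -56 - 99/5*(-1) = -56 + 99/5 = -181/5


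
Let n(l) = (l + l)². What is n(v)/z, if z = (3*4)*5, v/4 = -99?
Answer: 52272/5 ≈ 10454.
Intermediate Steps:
v = -396 (v = 4*(-99) = -396)
n(l) = 4*l² (n(l) = (2*l)² = 4*l²)
z = 60 (z = 12*5 = 60)
n(v)/z = (4*(-396)²)/60 = (4*156816)*(1/60) = 627264*(1/60) = 52272/5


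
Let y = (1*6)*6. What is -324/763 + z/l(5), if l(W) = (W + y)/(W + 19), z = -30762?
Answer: -563327028/31283 ≈ -18007.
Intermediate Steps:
y = 36 (y = 6*6 = 36)
l(W) = (36 + W)/(19 + W) (l(W) = (W + 36)/(W + 19) = (36 + W)/(19 + W))
-324/763 + z/l(5) = -324/763 - 30762*(19 + 5)/(36 + 5) = -324*1/763 - 30762/(41/24) = -324/763 - 30762/((1/24)*41) = -324/763 - 30762/41/24 = -324/763 - 30762*24/41 = -324/763 - 738288/41 = -563327028/31283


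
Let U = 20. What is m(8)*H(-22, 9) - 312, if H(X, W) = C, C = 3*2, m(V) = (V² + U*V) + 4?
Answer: 1056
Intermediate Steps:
m(V) = 4 + V² + 20*V (m(V) = (V² + 20*V) + 4 = 4 + V² + 20*V)
C = 6
H(X, W) = 6
m(8)*H(-22, 9) - 312 = (4 + 8² + 20*8)*6 - 312 = (4 + 64 + 160)*6 - 312 = 228*6 - 312 = 1368 - 312 = 1056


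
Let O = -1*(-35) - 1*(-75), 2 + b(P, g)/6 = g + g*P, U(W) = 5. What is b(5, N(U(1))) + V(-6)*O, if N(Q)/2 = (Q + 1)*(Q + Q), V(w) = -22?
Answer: 1888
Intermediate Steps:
N(Q) = 4*Q*(1 + Q) (N(Q) = 2*((Q + 1)*(Q + Q)) = 2*((1 + Q)*(2*Q)) = 2*(2*Q*(1 + Q)) = 4*Q*(1 + Q))
b(P, g) = -12 + 6*g + 6*P*g (b(P, g) = -12 + 6*(g + g*P) = -12 + 6*(g + P*g) = -12 + (6*g + 6*P*g) = -12 + 6*g + 6*P*g)
O = 110 (O = 35 + 75 = 110)
b(5, N(U(1))) + V(-6)*O = (-12 + 6*(4*5*(1 + 5)) + 6*5*(4*5*(1 + 5))) - 22*110 = (-12 + 6*(4*5*6) + 6*5*(4*5*6)) - 2420 = (-12 + 6*120 + 6*5*120) - 2420 = (-12 + 720 + 3600) - 2420 = 4308 - 2420 = 1888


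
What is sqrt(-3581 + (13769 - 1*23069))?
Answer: I*sqrt(12881) ≈ 113.49*I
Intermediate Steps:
sqrt(-3581 + (13769 - 1*23069)) = sqrt(-3581 + (13769 - 23069)) = sqrt(-3581 - 9300) = sqrt(-12881) = I*sqrt(12881)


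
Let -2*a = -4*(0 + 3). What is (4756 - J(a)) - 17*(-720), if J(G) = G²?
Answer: 16960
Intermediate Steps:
a = 6 (a = -(-2)*(0 + 3) = -(-2)*3 = -½*(-12) = 6)
(4756 - J(a)) - 17*(-720) = (4756 - 1*6²) - 17*(-720) = (4756 - 1*36) - 1*(-12240) = (4756 - 36) + 12240 = 4720 + 12240 = 16960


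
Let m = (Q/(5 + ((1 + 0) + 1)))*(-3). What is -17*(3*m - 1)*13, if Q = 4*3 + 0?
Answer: 25415/7 ≈ 3630.7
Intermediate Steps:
Q = 12 (Q = 12 + 0 = 12)
m = -36/7 (m = (12/(5 + ((1 + 0) + 1)))*(-3) = (12/(5 + (1 + 1)))*(-3) = (12/(5 + 2))*(-3) = (12/7)*(-3) = -36/7 ≈ -5.1429)
-17*(3*m - 1)*13 = -17*(3*(-36/7) - 1)*13 = -17*(-108/7 - 1)*13 = -17*(-115/7)*13 = (1955/7)*13 = 25415/7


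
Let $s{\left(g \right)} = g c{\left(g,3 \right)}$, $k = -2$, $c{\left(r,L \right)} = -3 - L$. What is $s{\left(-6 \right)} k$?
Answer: $-72$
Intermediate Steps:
$s{\left(g \right)} = - 6 g$ ($s{\left(g \right)} = g \left(-3 - 3\right) = g \left(-6\right) = - 6 g$)
$s{\left(-6 \right)} k = \left(-6\right) \left(-6\right) \left(-2\right) = 36 \left(-2\right) = -72$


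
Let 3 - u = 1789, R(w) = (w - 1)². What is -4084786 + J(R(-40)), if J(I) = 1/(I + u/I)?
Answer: -11535333542669/2823975 ≈ -4.0848e+6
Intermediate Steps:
R(w) = (-1 + w)²
u = -1786 (u = 3 - 1*1789 = 3 - 1789 = -1786)
J(I) = 1/(I - 1786/I)
-4084786 + J(R(-40)) = -4084786 + (-1 - 40)²/(-1786 + ((-1 - 40)²)²) = -4084786 + (-41)²/(-1786 + ((-41)²)²) = -4084786 + 1681/(-1786 + 1681²) = -4084786 + 1681/(-1786 + 2825761) = -4084786 + 1681/2823975 = -11535333542669/2823975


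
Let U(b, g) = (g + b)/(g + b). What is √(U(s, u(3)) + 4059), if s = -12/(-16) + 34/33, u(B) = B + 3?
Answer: 2*√1015 ≈ 63.718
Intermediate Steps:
u(B) = 3 + B
s = 235/132 (s = -12*(-1/16) + 34*(1/33) = ¾ + 34/33 = 235/132 ≈ 1.7803)
U(b, g) = 1 (U(b, g) = (b + g)/(b + g) = 1)
√(U(s, u(3)) + 4059) = √(1 + 4059) = √4060 = 2*√1015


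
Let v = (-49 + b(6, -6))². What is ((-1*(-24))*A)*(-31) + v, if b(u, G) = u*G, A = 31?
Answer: -15839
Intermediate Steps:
b(u, G) = G*u
v = 7225 (v = (-49 - 6*6)² = (-49 - 36)² = (-85)² = 7225)
((-1*(-24))*A)*(-31) + v = (-1*(-24)*31)*(-31) + 7225 = (24*31)*(-31) + 7225 = 744*(-31) + 7225 = -23064 + 7225 = -15839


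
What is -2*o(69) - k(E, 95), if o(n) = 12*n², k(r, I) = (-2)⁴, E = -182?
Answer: -114280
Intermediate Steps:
k(r, I) = 16
-2*o(69) - k(E, 95) = -24*69² - 1*16 = -24*4761 - 16 = -2*57132 - 16 = -114264 - 16 = -114280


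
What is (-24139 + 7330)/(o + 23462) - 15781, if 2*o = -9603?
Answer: -588996319/37321 ≈ -15782.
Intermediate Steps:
o = -9603/2 (o = (½)*(-9603) = -9603/2 ≈ -4801.5)
(-24139 + 7330)/(o + 23462) - 15781 = (-24139 + 7330)/(-9603/2 + 23462) - 15781 = -16809/37321/2 - 15781 = -16809*2/37321 - 15781 = -33618/37321 - 15781 = -588996319/37321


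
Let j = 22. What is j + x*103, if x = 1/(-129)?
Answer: 2735/129 ≈ 21.202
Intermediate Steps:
x = -1/129 ≈ -0.0077519
j + x*103 = 22 - 1/129*103 = 22 - 103/129 = 2735/129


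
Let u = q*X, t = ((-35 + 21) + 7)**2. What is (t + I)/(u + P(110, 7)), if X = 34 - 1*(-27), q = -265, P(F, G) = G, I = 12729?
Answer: -6389/8079 ≈ -0.79082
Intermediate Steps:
X = 61 (X = 34 + 27 = 61)
t = 49 (t = (-14 + 7)**2 = (-7)**2 = 49)
u = -16165 (u = -265*61 = -16165)
(t + I)/(u + P(110, 7)) = (49 + 12729)/(-16165 + 7) = 12778/(-16158) = 12778*(-1/16158) = -6389/8079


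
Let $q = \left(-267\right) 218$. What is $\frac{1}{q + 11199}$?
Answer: $- \frac{1}{47007} \approx -2.1273 \cdot 10^{-5}$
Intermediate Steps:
$q = -58206$
$\frac{1}{q + 11199} = \frac{1}{-58206 + 11199} = \frac{1}{-47007} = - \frac{1}{47007}$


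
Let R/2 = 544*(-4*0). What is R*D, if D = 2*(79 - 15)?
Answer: 0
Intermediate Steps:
R = 0 (R = 2*(544*(-4*0)) = 2*(544*0) = 2*0 = 0)
D = 128 (D = 2*64 = 128)
R*D = 0*128 = 0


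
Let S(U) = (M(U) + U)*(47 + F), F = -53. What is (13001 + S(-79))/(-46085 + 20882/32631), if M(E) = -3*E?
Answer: -393301443/1503778753 ≈ -0.26154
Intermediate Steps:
S(U) = 12*U (S(U) = (-3*U + U)*(47 - 53) = -2*U*(-6) = 12*U)
(13001 + S(-79))/(-46085 + 20882/32631) = (13001 + 12*(-79))/(-46085 + 20882/32631) = (13001 - 948)/(-46085 + 20882*(1/32631)) = 12053/(-46085 + 20882/32631) = 12053/(-1503778753/32631) = 12053*(-32631/1503778753) = -393301443/1503778753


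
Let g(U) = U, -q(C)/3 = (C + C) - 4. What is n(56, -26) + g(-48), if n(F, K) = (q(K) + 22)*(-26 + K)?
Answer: -9928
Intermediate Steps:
q(C) = 12 - 6*C (q(C) = -3*((C + C) - 4) = -3*(2*C - 4) = -3*(-4 + 2*C) = 12 - 6*C)
n(F, K) = (-26 + K)*(34 - 6*K) (n(F, K) = ((12 - 6*K) + 22)*(-26 + K) = (34 - 6*K)*(-26 + K) = (-26 + K)*(34 - 6*K))
n(56, -26) + g(-48) = (-884 - 6*(-26)**2 + 190*(-26)) - 48 = (-884 - 6*676 - 4940) - 48 = (-884 - 4056 - 4940) - 48 = -9880 - 48 = -9928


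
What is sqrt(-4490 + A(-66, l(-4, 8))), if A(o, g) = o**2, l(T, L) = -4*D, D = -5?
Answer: I*sqrt(134) ≈ 11.576*I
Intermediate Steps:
l(T, L) = 20 (l(T, L) = -4*(-5) = 20)
sqrt(-4490 + A(-66, l(-4, 8))) = sqrt(-4490 + (-66)**2) = sqrt(-4490 + 4356) = sqrt(-134) = I*sqrt(134)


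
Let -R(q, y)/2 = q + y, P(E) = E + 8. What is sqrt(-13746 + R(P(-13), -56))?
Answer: 2*I*sqrt(3406) ≈ 116.72*I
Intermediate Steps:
P(E) = 8 + E
R(q, y) = -2*q - 2*y (R(q, y) = -2*(q + y) = -2*q - 2*y)
sqrt(-13746 + R(P(-13), -56)) = sqrt(-13746 + (-2*(8 - 13) - 2*(-56))) = sqrt(-13746 + (-2*(-5) + 112)) = sqrt(-13746 + (10 + 112)) = sqrt(-13746 + 122) = sqrt(-13624) = 2*I*sqrt(3406)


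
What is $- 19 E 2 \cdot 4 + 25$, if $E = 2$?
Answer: $-279$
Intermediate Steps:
$- 19 E 2 \cdot 4 + 25 = - 19 \cdot 2 \cdot 2 \cdot 4 + 25 = - 19 \cdot 4 \cdot 4 + 25 = \left(-19\right) 16 + 25 = -304 + 25 = -279$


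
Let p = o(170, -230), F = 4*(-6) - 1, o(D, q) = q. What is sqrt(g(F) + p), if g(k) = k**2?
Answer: sqrt(395) ≈ 19.875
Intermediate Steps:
F = -25 (F = -24 - 1 = -25)
p = -230
sqrt(g(F) + p) = sqrt((-25)**2 - 230) = sqrt(625 - 230) = sqrt(395)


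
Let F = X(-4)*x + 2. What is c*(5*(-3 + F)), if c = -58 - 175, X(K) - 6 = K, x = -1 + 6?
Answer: -10485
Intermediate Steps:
x = 5
X(K) = 6 + K
F = 12 (F = (6 - 4)*5 + 2 = 2*5 + 2 = 10 + 2 = 12)
c = -233
c*(5*(-3 + F)) = -1165*(-3 + 12) = -1165*9 = -233*45 = -10485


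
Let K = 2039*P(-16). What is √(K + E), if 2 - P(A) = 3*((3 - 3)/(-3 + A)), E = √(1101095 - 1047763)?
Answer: √(4078 + 2*√13333) ≈ 65.642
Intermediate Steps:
E = 2*√13333 (E = √53332 = 2*√13333 ≈ 230.94)
P(A) = 2 (P(A) = 2 - 3*(3 - 3)/(-3 + A) = 2 - 3*0/(-3 + A) = 2 - 3*0 = 2 - 1*0 = 2 + 0 = 2)
K = 4078 (K = 2039*2 = 4078)
√(K + E) = √(4078 + 2*√13333)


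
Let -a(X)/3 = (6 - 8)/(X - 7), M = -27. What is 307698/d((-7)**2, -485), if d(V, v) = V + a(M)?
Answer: 2615433/415 ≈ 6302.3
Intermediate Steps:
a(X) = 6/(-7 + X) (a(X) = -3*(6 - 8)/(X - 7) = -(-6)/(-7 + X) = 6/(-7 + X))
d(V, v) = -3/17 + V (d(V, v) = V + 6/(-7 - 27) = V + 6/(-34) = V + 6*(-1/34) = V - 3/17 = -3/17 + V)
307698/d((-7)**2, -485) = 307698/(-3/17 + (-7)**2) = 307698/(-3/17 + 49) = 307698/(830/17) = 307698*(17/830) = 2615433/415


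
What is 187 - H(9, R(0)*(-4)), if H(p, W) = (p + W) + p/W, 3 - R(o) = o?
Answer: 763/4 ≈ 190.75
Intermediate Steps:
R(o) = 3 - o
H(p, W) = W + p + p/W (H(p, W) = (W + p) + p/W = W + p + p/W)
187 - H(9, R(0)*(-4)) = 187 - ((3 - 1*0)*(-4) + 9 + 9/(((3 - 1*0)*(-4)))) = 187 - ((3 + 0)*(-4) + 9 + 9/(((3 + 0)*(-4)))) = 187 - (3*(-4) + 9 + 9/((3*(-4)))) = 187 - (-12 + 9 + 9/(-12)) = 187 - (-12 + 9 + 9*(-1/12)) = 187 - (-12 + 9 - ¾) = 187 - 1*(-15/4) = 187 + 15/4 = 763/4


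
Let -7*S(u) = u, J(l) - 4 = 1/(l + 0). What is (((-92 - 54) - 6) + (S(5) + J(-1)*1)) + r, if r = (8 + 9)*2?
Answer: -810/7 ≈ -115.71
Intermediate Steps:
J(l) = 4 + 1/l (J(l) = 4 + 1/(l + 0) = 4 + 1/l)
S(u) = -u/7
r = 34 (r = 17*2 = 34)
(((-92 - 54) - 6) + (S(5) + J(-1)*1)) + r = (((-92 - 54) - 6) + (-⅐*5 + (4 + 1/(-1))*1)) + 34 = ((-146 - 6) + (-5/7 + (4 - 1)*1)) + 34 = (-152 + (-5/7 + 3*1)) + 34 = (-152 + (-5/7 + 3)) + 34 = (-152 + 16/7) + 34 = -1048/7 + 34 = -810/7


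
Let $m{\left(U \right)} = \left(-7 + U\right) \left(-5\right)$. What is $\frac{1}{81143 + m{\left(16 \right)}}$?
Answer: $\frac{1}{81098} \approx 1.2331 \cdot 10^{-5}$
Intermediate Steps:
$m{\left(U \right)} = 35 - 5 U$
$\frac{1}{81143 + m{\left(16 \right)}} = \frac{1}{81143 + \left(35 - 80\right)} = \frac{1}{81143 - 45} = \frac{1}{81098}$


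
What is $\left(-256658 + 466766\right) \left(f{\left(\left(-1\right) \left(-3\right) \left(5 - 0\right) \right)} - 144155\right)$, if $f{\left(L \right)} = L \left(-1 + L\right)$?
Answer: $-30243996060$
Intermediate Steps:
$\left(-256658 + 466766\right) \left(f{\left(\left(-1\right) \left(-3\right) \left(5 - 0\right) \right)} - 144155\right) = \left(-256658 + 466766\right) \left(\left(-1\right) \left(-3\right) \left(5 - 0\right) \left(-1 + \left(-1\right) \left(-3\right) \left(5 - 0\right)\right) - 144155\right) = 210108 \left(3 \left(5 + 0\right) \left(-1 + 3 \left(5 + 0\right)\right) - 144155\right) = 210108 \left(3 \cdot 5 \left(-1 + 3 \cdot 5\right) - 144155\right) = 210108 \left(15 \left(-1 + 15\right) - 144155\right) = 210108 \left(15 \cdot 14 - 144155\right) = 210108 \left(210 - 144155\right) = 210108 \left(-143945\right) = -30243996060$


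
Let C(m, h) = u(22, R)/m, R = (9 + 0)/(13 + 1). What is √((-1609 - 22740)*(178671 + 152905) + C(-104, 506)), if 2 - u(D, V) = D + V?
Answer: I*√1069712288977605/364 ≈ 89853.0*I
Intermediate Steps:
R = 9/14 ≈ 0.64286
u(D, V) = 2 - D - V (u(D, V) = 2 - (D + V) = 2 + (-D - V) = 2 - D - V)
C(m, h) = -289/(14*m) (C(m, h) = (2 - 1*22 - 1*9/14)/m = (2 - 22 - 9/14)/m = -289/(14*m))
√((-1609 - 22740)*(178671 + 152905) + C(-104, 506)) = √((-1609 - 22740)*(178671 + 152905) - 289/14/(-104)) = √(-24349*331576 - 289/14*(-1/104)) = √(-8073544024 + 289/1456) = √(-11755080098655/1456) = I*√1069712288977605/364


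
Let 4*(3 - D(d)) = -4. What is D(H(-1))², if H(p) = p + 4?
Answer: 16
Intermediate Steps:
H(p) = 4 + p
D(d) = 4 (D(d) = 3 - ¼*(-4) = 3 + 1 = 4)
D(H(-1))² = 4² = 16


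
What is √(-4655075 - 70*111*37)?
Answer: I*√4942565 ≈ 2223.2*I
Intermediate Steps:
√(-4655075 - 70*111*37) = √(-4655075 - 7770*37) = √(-4655075 - 287490) = √(-4942565) = I*√4942565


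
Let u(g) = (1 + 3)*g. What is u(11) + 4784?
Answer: 4828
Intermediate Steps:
u(g) = 4*g
u(11) + 4784 = 4*11 + 4784 = 44 + 4784 = 4828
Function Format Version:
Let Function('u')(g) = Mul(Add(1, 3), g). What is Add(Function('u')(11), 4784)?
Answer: 4828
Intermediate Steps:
Function('u')(g) = Mul(4, g)
Add(Function('u')(11), 4784) = Add(Mul(4, 11), 4784) = Add(44, 4784) = 4828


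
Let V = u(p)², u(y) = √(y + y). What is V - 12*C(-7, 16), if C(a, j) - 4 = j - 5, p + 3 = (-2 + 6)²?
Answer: -154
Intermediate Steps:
p = 13 (p = -3 + (-2 + 6)² = -3 + 4² = -3 + 16 = 13)
C(a, j) = -1 + j (C(a, j) = 4 + (j - 5) = 4 + (-5 + j) = -1 + j)
u(y) = √2*√y (u(y) = √(2*y) = √2*√y)
V = 26 (V = (√2*√13)² = (√26)² = 26)
V - 12*C(-7, 16) = 26 - 12*(-1 + 16) = 26 - 12*15 = 26 - 180 = -154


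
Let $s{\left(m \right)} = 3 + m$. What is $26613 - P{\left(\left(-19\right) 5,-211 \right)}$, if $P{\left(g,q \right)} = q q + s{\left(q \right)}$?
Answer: $-17700$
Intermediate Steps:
$P{\left(g,q \right)} = 3 + q + q^{2}$ ($P{\left(g,q \right)} = q q + \left(3 + q\right) = q^{2} + \left(3 + q\right) = 3 + q + q^{2}$)
$26613 - P{\left(\left(-19\right) 5,-211 \right)} = 26613 - \left(3 - 211 + \left(-211\right)^{2}\right) = 26613 - \left(3 - 211 + 44521\right) = 26613 - 44313 = -17700$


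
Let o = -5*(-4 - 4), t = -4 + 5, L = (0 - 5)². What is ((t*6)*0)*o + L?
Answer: 25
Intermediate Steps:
L = 25 (L = (-5)² = 25)
t = 1
o = 40 (o = -5*(-8) = 40)
((t*6)*0)*o + L = ((1*6)*0)*40 + 25 = (6*0)*40 + 25 = 0*40 + 25 = 0 + 25 = 25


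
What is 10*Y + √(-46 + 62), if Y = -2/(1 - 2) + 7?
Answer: 94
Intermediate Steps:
Y = 9 (Y = -2/(-1) + 7 = -1*(-2) + 7 = 2 + 7 = 9)
10*Y + √(-46 + 62) = 10*9 + √(-46 + 62) = 90 + √16 = 90 + 4 = 94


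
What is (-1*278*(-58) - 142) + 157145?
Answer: 173127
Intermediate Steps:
(-1*278*(-58) - 142) + 157145 = (-278*(-58) - 142) + 157145 = (16124 - 142) + 157145 = 15982 + 157145 = 173127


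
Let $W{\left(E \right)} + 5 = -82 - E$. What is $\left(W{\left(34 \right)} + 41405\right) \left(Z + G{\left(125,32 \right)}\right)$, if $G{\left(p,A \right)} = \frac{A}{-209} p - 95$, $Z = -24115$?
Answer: $- \frac{209057634760}{209} \approx -1.0003 \cdot 10^{9}$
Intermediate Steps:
$G{\left(p,A \right)} = -95 - \frac{A p}{209}$ ($G{\left(p,A \right)} = A \left(- \frac{1}{209}\right) p - 95 = - \frac{A}{209} p - 95 = - \frac{A p}{209} - 95 = -95 - \frac{A p}{209}$)
$W{\left(E \right)} = -87 - E$ ($W{\left(E \right)} = -5 - \left(82 + E\right) = -87 - E$)
$\left(W{\left(34 \right)} + 41405\right) \left(Z + G{\left(125,32 \right)}\right) = \left(\left(-87 - 34\right) + 41405\right) \left(-24115 - \left(95 + \frac{32}{209} \cdot 125\right)\right) = \left(\left(-87 - 34\right) + 41405\right) \left(-24115 - \frac{23855}{209}\right) = \left(-121 + 41405\right) \left(-24115 - \frac{23855}{209}\right) = 41284 \left(- \frac{5063890}{209}\right) = - \frac{209057634760}{209}$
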